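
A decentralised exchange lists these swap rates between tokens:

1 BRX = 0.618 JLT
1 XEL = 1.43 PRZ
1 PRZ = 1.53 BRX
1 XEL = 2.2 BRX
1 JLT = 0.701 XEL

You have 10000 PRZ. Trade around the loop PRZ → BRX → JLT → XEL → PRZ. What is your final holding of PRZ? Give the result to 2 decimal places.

9478.38

10000 PRZ × 1.53 = 15300 BRX
15300 BRX × 0.618 = 9455.4 JLT
9455.4 JLT × 0.701 = 6628.2354 XEL
6628.2354 XEL × 1.43 = 9478.376622 PRZ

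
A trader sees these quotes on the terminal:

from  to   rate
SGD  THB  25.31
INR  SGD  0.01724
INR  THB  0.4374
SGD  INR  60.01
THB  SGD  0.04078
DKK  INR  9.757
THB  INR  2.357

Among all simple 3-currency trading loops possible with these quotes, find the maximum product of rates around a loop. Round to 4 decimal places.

1.0704

THB→SGD→INR→THB: 0.04078 × 60.01 × 0.4374 = 1.07041
THB→INR→SGD→THB: 2.357 × 0.01724 × 25.31 = 1.02846
Maximum is THB→SGD→INR→THB at 1.0704; arbitrage exists.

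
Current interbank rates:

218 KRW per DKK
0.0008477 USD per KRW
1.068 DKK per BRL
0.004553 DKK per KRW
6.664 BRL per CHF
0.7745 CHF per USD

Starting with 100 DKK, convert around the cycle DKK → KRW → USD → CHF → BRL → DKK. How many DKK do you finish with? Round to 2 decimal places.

101.87

100 DKK × 218 = 21800 KRW
21800 KRW × 0.0008477 = 18.47986 USD
18.47986 USD × 0.7745 = 14.31265157 CHF
14.31265157 CHF × 6.664 = 95.37951006248 BRL
95.37951006248 BRL × 1.068 = 101.86531674672864 DKK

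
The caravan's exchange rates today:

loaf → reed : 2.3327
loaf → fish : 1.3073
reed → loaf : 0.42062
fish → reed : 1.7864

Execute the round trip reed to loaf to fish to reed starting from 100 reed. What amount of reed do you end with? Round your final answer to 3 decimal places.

98.230

100 reed × 0.42062 = 42.062 loaf
42.062 loaf × 1.3073 = 54.9876526 fish
54.9876526 fish × 1.7864 = 98.22994260464 reed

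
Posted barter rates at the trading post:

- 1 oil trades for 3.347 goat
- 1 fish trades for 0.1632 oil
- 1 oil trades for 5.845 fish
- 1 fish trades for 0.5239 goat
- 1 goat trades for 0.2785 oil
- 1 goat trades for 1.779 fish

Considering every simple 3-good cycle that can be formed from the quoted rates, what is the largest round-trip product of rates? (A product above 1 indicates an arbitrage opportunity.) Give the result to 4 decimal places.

goat→fish→oil→goat: 1.779 × 0.1632 × 3.347 = 0.97174
goat→oil→fish→goat: 0.2785 × 5.845 × 0.5239 = 0.85282
Maximum is goat→fish→oil→goat at 0.9717; no arbitrage — every cycle loses value.

0.9717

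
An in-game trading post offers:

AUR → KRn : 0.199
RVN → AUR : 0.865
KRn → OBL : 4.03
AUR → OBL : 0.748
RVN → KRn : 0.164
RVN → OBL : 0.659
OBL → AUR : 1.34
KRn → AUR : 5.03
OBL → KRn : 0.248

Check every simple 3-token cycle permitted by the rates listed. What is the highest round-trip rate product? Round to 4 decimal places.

1.0746

OBL→AUR→KRn→OBL: 1.34 × 0.199 × 4.03 = 1.07464
OBL→KRn→AUR→OBL: 0.248 × 5.03 × 0.748 = 0.93309
Maximum is OBL→AUR→KRn→OBL at 1.0746; arbitrage exists.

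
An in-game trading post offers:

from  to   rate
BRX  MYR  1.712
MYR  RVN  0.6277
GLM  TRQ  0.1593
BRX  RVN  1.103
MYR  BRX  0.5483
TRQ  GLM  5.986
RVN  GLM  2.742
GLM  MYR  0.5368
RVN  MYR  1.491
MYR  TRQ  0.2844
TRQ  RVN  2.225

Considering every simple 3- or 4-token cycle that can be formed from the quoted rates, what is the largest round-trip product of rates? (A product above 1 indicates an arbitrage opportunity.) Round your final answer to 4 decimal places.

0.9719

RVN→GLM→TRQ→RVN: 2.742 × 0.1593 × 2.225 = 0.97188
MYR→TRQ→RVN→MYR: 0.2844 × 2.225 × 1.491 = 0.94349
MYR→TRQ→RVN→GLM→MYR: 0.2844 × 2.225 × 2.742 × 0.5368 = 0.93141
MYR→RVN→GLM→MYR: 0.6277 × 2.742 × 0.5368 = 0.92392
MYR→TRQ→GLM→MYR: 0.2844 × 5.986 × 0.5368 = 0.91386
MYR→BRX→RVN→MYR: 0.5483 × 1.103 × 1.491 = 0.90172
MYR→BRX→RVN→GLM→MYR: 0.5483 × 1.103 × 2.742 × 0.5368 = 0.89017
Maximum is RVN→GLM→TRQ→RVN at 0.9719; no arbitrage — every cycle loses value.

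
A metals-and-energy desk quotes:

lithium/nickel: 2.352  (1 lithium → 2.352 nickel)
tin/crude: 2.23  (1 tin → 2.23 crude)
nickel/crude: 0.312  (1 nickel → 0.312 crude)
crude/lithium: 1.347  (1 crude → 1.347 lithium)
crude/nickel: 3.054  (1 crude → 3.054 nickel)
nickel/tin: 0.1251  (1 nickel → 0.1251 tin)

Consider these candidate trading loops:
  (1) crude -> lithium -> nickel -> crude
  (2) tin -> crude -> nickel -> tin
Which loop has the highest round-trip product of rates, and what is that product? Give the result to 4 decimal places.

0.9885

(1) 1.347 × 2.352 × 0.312 = 0.98846
(2) 2.23 × 3.054 × 0.1251 = 0.85198
Highest is cycle (1) at 0.9885 (≤1, no arbitrage).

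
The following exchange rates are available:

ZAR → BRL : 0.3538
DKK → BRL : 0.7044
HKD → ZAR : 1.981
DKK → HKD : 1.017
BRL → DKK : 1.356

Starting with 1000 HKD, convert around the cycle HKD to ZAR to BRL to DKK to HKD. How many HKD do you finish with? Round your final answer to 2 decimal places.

966.55

1000 HKD × 1.981 = 1981 ZAR
1981 ZAR × 0.3538 = 700.8778 BRL
700.8778 BRL × 1.356 = 950.3902968 DKK
950.3902968 DKK × 1.017 = 966.5469318456 HKD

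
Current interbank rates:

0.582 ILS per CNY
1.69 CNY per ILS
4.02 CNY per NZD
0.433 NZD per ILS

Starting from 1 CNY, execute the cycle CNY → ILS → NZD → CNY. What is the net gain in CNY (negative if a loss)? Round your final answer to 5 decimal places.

0.01306

1 CNY × 0.582 = 0.582 ILS
0.582 ILS × 0.433 = 0.252006 NZD
0.252006 NZD × 4.02 = 1.01306412 CNY
Net change: 1.01306412 − 1 = 0.01306412 CNY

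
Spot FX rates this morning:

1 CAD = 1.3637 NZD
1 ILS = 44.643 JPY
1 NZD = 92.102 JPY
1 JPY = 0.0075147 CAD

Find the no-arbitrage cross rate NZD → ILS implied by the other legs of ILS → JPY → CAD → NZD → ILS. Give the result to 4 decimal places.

2.1858

Known legs of the cycle: 44.643 × 0.0075147 × 1.3637 = 0.45749237423877
For no arbitrage the full-cycle product must be 1, so the missing rate is 1 / 0.45749237423877 ≈ 2.185829.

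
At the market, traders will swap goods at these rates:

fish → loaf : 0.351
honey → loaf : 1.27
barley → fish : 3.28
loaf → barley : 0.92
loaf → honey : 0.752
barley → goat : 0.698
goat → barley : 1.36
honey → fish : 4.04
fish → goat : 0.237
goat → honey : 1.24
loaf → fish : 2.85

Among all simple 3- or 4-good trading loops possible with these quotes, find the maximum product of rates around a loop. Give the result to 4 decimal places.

1.1873

fish→goat→honey→fish: 0.237 × 1.24 × 4.04 = 1.18728
fish→loaf→honey→fish: 0.351 × 0.752 × 4.04 = 1.06637
fish→goat→honey→loaf→fish: 0.237 × 1.24 × 1.27 × 2.85 = 1.06370
fish→loaf→barley→fish: 0.351 × 0.92 × 3.28 = 1.05918
fish→goat→barley→fish: 0.237 × 1.36 × 3.28 = 1.05721
loaf→barley→goat→honey→loaf: 0.92 × 0.698 × 1.24 × 1.27 = 1.01127
Maximum is fish→goat→honey→fish at 1.1873; arbitrage exists.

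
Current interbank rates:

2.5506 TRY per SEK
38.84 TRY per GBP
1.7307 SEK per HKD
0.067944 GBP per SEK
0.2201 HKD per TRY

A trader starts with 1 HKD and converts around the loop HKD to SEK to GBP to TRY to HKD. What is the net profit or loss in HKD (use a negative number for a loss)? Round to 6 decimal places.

0.005246

1 HKD × 1.7307 = 1.7307 SEK
1.7307 SEK × 0.067944 = 0.1175906808 GBP
0.1175906808 GBP × 38.84 = 4.567222042272 TRY
4.567222042272 TRY × 0.2201 = 1.0052455715040672 HKD
Net change: 1.0052455715040672 − 1 = 0.0052455715040672 HKD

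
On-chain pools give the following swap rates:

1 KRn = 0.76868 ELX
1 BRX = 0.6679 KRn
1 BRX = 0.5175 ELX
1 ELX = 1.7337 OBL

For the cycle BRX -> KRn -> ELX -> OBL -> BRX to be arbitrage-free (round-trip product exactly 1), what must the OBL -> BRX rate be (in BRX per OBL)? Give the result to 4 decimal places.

1.1235

Known legs of the cycle: 0.6679 × 0.76868 × 1.7337 = 0.8900839586364
For no arbitrage the full-cycle product must be 1, so the missing rate is 1 / 0.8900839586364 ≈ 1.123490.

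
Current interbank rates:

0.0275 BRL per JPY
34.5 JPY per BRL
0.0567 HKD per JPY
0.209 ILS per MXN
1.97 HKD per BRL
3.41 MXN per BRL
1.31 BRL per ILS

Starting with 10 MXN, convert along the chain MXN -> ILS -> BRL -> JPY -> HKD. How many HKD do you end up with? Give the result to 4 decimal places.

10 MXN × 0.209 = 2.09 ILS
2.09 ILS × 1.31 = 2.7379 BRL
2.7379 BRL × 34.5 = 94.45755 JPY
94.45755 JPY × 0.0567 = 5.355743085 HKD

5.3557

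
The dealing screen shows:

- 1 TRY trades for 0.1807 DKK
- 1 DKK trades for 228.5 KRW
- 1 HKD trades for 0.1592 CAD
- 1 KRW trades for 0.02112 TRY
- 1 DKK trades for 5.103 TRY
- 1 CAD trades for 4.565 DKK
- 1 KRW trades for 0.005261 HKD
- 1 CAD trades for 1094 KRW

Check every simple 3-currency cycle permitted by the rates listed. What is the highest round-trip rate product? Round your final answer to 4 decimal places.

CAD→KRW→HKD→CAD: 1094 × 0.005261 × 0.1592 = 0.91628
DKK→KRW→TRY→DKK: 228.5 × 0.02112 × 0.1807 = 0.87204
Maximum is CAD→KRW→HKD→CAD at 0.9163; no arbitrage — every cycle loses value.

0.9163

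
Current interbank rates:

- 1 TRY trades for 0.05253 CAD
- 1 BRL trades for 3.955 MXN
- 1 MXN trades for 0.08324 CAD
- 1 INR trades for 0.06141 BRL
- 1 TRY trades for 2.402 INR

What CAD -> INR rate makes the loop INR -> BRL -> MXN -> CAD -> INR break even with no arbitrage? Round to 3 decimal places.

Known legs of the cycle: 0.06141 × 3.955 × 0.08324 = 0.020217044022
For no arbitrage the full-cycle product must be 1, so the missing rate is 1 / 0.020217044022 ≈ 49.46322.

49.463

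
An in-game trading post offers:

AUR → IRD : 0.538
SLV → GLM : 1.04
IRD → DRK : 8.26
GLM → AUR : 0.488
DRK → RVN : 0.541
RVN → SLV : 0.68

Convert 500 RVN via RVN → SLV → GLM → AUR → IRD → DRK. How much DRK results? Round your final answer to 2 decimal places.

766.82

500 RVN × 0.68 = 340 SLV
340 SLV × 1.04 = 353.6 GLM
353.6 GLM × 0.488 = 172.5568 AUR
172.5568 AUR × 0.538 = 92.8355584 IRD
92.8355584 IRD × 8.26 = 766.821712384 DRK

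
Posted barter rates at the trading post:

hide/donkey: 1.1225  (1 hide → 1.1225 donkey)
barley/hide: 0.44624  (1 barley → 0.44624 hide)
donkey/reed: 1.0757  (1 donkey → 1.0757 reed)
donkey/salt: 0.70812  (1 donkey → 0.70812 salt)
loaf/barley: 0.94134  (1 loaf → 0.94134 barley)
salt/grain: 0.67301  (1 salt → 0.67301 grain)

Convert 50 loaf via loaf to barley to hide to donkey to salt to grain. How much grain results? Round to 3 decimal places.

50 loaf × 0.94134 = 47.067 barley
47.067 barley × 0.44624 = 21.00317808 hide
21.00317808 hide × 1.1225 = 23.5760673948 donkey
23.5760673948 donkey × 0.70812 = 16.694684843605776 salt
16.694684843605776 salt × 0.67301 = 11.23568984659512330576 grain

11.236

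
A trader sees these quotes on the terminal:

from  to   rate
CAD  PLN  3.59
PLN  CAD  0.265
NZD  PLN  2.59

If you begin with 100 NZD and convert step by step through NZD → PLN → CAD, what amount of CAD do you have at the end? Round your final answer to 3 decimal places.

68.635

100 NZD × 2.59 = 259 PLN
259 PLN × 0.265 = 68.635 CAD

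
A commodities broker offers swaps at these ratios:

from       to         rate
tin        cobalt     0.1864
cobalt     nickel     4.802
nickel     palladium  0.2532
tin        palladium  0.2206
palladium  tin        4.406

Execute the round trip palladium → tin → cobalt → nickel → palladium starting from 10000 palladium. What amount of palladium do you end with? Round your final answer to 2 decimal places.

9985.65

10000 palladium × 4.406 = 44060 tin
44060 tin × 0.1864 = 8212.784 cobalt
8212.784 cobalt × 4.802 = 39437.788768 nickel
39437.788768 nickel × 0.2532 = 9985.6481160576 palladium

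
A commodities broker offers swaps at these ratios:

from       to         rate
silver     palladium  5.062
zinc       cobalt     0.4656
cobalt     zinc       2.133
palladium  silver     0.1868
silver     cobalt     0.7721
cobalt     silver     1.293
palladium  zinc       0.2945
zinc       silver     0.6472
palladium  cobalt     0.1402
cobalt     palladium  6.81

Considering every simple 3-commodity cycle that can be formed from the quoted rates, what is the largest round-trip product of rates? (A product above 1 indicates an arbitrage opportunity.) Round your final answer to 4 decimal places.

1.0659

cobalt→zinc→silver→cobalt: 2.133 × 0.6472 × 0.7721 = 1.06587
cobalt→palladium→silver→cobalt: 6.81 × 0.1868 × 0.7721 = 0.98219
palladium→zinc→silver→palladium: 0.2945 × 0.6472 × 5.062 = 0.96482
cobalt→palladium→zinc→cobalt: 6.81 × 0.2945 × 0.4656 = 0.93378
cobalt→silver→palladium→cobalt: 1.293 × 5.062 × 0.1402 = 0.91763
Maximum is cobalt→zinc→silver→cobalt at 1.0659; arbitrage exists.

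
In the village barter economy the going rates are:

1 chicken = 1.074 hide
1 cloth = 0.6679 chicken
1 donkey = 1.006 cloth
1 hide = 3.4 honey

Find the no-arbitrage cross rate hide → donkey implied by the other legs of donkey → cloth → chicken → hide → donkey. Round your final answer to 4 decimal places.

Known legs of the cycle: 1.006 × 0.6679 × 1.074 = 0.7216285476
For no arbitrage the full-cycle product must be 1, so the missing rate is 1 / 0.7216285476 ≈ 1.385754.

1.3858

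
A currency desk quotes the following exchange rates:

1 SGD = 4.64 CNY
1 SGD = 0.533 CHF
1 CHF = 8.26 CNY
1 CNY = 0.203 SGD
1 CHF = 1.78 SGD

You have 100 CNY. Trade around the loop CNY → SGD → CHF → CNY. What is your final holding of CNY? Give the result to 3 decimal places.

100 CNY × 0.203 = 20.3 SGD
20.3 SGD × 0.533 = 10.8199 CHF
10.8199 CHF × 8.26 = 89.372374 CNY

89.372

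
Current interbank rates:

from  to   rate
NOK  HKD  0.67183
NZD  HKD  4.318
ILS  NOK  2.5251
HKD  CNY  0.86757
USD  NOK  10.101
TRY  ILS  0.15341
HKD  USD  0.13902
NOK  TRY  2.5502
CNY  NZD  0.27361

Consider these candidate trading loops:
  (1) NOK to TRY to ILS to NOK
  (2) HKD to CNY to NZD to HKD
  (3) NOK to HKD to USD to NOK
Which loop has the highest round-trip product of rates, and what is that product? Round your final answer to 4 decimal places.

(1) 2.5502 × 0.15341 × 2.5251 = 0.98789
(2) 0.86757 × 0.27361 × 4.318 = 1.02499
(3) 0.67183 × 0.13902 × 10.101 = 0.94341
Highest is cycle (2) at 1.0250 (>1, arbitrage).

1.0250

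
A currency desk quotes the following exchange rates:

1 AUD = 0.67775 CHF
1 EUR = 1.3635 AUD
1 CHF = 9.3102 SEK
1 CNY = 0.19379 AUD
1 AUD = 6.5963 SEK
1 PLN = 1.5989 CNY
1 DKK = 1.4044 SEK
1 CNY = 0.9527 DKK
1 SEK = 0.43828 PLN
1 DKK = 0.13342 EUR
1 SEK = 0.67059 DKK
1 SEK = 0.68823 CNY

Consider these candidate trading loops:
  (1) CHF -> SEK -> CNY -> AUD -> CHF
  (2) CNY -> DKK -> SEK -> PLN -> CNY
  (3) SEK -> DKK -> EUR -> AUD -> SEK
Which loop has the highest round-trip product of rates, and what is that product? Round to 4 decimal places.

0.9376

(1) 9.3102 × 0.68823 × 0.19379 × 0.67775 = 0.84158
(2) 0.9527 × 1.4044 × 0.43828 × 1.5989 = 0.93761
(3) 0.67059 × 0.13342 × 1.3635 × 6.5963 = 0.80470
Highest is cycle (2) at 0.9376 (≤1, no arbitrage).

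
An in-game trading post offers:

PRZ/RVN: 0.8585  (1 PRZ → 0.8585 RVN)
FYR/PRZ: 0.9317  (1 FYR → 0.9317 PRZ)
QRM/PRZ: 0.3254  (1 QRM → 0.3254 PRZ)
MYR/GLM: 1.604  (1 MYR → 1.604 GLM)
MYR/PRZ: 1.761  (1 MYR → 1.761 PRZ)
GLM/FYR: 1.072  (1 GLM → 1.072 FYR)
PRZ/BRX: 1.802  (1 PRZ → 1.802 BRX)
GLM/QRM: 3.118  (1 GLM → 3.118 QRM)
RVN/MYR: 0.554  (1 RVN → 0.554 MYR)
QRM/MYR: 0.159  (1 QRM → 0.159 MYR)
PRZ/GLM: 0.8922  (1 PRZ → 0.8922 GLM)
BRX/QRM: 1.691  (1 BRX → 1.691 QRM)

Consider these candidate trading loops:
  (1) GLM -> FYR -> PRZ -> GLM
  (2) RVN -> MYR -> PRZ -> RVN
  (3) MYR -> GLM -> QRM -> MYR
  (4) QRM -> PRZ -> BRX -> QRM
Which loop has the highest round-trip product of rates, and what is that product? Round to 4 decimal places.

0.9916

(1) 1.072 × 0.9317 × 0.8922 = 0.89111
(2) 0.554 × 1.761 × 0.8585 = 0.83755
(3) 1.604 × 3.118 × 0.159 = 0.79520
(4) 0.3254 × 1.802 × 1.691 = 0.99155
Highest is cycle (4) at 0.9916 (≤1, no arbitrage).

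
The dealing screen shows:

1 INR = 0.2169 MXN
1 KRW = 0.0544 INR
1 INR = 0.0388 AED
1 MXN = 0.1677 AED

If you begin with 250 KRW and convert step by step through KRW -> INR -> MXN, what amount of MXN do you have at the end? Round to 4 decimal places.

2.9498

250 KRW × 0.0544 = 13.6 INR
13.6 INR × 0.2169 = 2.94984 MXN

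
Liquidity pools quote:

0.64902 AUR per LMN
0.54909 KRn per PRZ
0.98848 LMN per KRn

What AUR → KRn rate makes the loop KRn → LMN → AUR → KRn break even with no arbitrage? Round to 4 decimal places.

Known legs of the cycle: 0.98848 × 0.64902 = 0.6415432896
For no arbitrage the full-cycle product must be 1, so the missing rate is 1 / 0.6415432896 ≈ 1.558741.

1.5587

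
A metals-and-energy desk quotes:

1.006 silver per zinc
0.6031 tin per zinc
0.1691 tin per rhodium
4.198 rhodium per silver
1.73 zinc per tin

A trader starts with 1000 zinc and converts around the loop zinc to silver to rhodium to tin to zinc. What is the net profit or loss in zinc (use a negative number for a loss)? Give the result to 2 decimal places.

1000 zinc × 1.006 = 1006 silver
1006 silver × 4.198 = 4223.188 rhodium
4223.188 rhodium × 0.1691 = 714.1410908 tin
714.1410908 tin × 1.73 = 1235.464087084 zinc
Net change: 1235.464087084 − 1000 = 235.464087084 zinc

235.46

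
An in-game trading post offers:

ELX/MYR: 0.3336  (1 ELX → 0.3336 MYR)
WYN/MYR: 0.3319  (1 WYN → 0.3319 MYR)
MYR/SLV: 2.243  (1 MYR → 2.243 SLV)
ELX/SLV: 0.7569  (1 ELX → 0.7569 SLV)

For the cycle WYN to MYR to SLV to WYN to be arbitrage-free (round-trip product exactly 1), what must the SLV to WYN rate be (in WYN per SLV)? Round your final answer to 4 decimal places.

1.3433

Known legs of the cycle: 0.3319 × 2.243 = 0.7444517
For no arbitrage the full-cycle product must be 1, so the missing rate is 1 / 0.7444517 ≈ 1.343270.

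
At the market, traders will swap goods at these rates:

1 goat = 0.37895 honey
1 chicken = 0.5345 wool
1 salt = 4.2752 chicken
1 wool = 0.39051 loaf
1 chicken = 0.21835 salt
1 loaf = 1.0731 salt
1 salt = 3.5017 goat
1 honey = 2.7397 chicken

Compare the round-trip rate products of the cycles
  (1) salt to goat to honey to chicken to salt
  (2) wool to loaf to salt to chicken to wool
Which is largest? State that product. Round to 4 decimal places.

0.9576

(1) 3.5017 × 0.37895 × 2.7397 × 0.21835 = 0.79381
(2) 0.39051 × 1.0731 × 4.2752 × 0.5345 = 0.95758
Highest is cycle (2) at 0.9576 (≤1, no arbitrage).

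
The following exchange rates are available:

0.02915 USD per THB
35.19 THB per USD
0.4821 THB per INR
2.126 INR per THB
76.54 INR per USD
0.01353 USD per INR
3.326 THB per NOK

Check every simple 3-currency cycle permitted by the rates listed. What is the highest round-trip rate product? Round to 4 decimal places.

THB→USD→INR→THB: 0.02915 × 76.54 × 0.4821 = 1.07563
THB→INR→USD→THB: 2.126 × 0.01353 × 35.19 = 1.01223
Maximum is THB→USD→INR→THB at 1.0756; arbitrage exists.

1.0756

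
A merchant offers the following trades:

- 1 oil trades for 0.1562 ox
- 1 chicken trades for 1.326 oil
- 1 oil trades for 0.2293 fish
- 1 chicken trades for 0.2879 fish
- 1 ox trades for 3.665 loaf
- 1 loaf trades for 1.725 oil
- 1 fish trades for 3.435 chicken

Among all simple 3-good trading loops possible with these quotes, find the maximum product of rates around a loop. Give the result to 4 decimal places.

chicken→oil→fish→chicken: 1.326 × 0.2293 × 3.435 = 1.04442
loaf→oil→ox→loaf: 1.725 × 0.1562 × 3.665 = 0.98752
Maximum is chicken→oil→fish→chicken at 1.0444; arbitrage exists.

1.0444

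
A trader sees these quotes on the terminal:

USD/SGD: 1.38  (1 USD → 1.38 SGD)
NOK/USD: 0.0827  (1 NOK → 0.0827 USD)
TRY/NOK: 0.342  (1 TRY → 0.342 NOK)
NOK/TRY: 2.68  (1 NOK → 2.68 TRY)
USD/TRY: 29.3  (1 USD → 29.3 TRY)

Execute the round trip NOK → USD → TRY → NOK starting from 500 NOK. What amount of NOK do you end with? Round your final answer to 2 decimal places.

414.35

500 NOK × 0.0827 = 41.35 USD
41.35 USD × 29.3 = 1211.555 TRY
1211.555 TRY × 0.342 = 414.35181 NOK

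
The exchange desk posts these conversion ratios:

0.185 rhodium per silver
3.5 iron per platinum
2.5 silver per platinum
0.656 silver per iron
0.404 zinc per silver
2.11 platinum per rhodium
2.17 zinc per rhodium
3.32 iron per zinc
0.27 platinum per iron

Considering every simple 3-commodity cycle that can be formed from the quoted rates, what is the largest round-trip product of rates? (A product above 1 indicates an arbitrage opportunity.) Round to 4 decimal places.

0.9759

platinum→silver→rhodium→platinum: 2.5 × 0.185 × 2.11 = 0.97588
zinc→iron→silver→zinc: 3.32 × 0.656 × 0.404 = 0.87988
Maximum is platinum→silver→rhodium→platinum at 0.9759; no arbitrage — every cycle loses value.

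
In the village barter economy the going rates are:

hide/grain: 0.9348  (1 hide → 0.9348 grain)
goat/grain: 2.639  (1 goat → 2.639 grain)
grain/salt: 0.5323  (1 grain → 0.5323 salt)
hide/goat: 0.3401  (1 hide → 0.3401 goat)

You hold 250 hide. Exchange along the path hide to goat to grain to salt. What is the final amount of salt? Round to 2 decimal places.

250 hide × 0.3401 = 85.025 goat
85.025 goat × 2.639 = 224.380975 grain
224.380975 grain × 0.5323 = 119.4379929925 salt

119.44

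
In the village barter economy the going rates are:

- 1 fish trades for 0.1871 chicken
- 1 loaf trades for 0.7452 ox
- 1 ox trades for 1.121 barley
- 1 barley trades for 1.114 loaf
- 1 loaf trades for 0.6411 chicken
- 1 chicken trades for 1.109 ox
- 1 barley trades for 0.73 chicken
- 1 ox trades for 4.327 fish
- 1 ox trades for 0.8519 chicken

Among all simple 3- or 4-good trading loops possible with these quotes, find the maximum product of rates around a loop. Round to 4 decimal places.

ox→barley→loaf→ox: 1.121 × 1.114 × 0.7452 = 0.93060
chicken→ox→barley→chicken: 1.109 × 1.121 × 0.73 = 0.90753
chicken→ox→fish→chicken: 1.109 × 4.327 × 0.1871 = 0.89783
chicken→ox→barley→loaf→chicken: 1.109 × 1.121 × 1.114 × 0.6411 = 0.88787
Maximum is ox→barley→loaf→ox at 0.9306; no arbitrage — every cycle loses value.

0.9306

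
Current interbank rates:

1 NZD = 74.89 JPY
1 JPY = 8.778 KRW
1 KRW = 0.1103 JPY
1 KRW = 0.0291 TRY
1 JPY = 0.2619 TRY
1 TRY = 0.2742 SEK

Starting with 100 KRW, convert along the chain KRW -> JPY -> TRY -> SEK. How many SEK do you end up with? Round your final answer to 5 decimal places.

100 KRW × 0.1103 = 11.03 JPY
11.03 JPY × 0.2619 = 2.888757 TRY
2.888757 TRY × 0.2742 = 0.7920971694 SEK

0.79210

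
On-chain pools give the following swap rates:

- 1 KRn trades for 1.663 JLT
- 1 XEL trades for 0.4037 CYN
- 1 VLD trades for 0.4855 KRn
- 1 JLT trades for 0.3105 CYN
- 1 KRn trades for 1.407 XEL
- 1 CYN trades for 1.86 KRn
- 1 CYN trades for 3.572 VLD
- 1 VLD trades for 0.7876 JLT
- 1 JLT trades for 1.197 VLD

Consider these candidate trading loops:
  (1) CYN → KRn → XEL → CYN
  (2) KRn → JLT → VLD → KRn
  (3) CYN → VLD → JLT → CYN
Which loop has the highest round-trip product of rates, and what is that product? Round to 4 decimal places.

(1) 1.86 × 1.407 × 0.4037 = 1.05649
(2) 1.663 × 1.197 × 0.4855 = 0.96644
(3) 3.572 × 0.7876 × 0.3105 = 0.87353
Highest is cycle (1) at 1.0565 (>1, arbitrage).

1.0565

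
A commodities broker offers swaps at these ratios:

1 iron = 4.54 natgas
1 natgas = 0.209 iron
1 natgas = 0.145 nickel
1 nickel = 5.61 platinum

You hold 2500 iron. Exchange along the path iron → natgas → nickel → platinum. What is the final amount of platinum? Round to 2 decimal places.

9232.66

2500 iron × 4.54 = 11350 natgas
11350 natgas × 0.145 = 1645.75 nickel
1645.75 nickel × 5.61 = 9232.6575 platinum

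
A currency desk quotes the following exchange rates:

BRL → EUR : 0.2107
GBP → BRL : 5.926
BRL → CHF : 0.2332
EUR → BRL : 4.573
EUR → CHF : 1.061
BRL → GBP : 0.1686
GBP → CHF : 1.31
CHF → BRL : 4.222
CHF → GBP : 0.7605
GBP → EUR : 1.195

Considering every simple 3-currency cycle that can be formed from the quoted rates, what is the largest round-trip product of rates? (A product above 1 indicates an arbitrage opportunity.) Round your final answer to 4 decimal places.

1.0510

CHF→GBP→BRL→CHF: 0.7605 × 5.926 × 0.2332 = 1.05097
CHF→GBP→EUR→CHF: 0.7605 × 1.195 × 1.061 = 0.96423
CHF→BRL→EUR→CHF: 4.222 × 0.2107 × 1.061 = 0.94384
CHF→BRL→GBP→CHF: 4.222 × 0.1686 × 1.31 = 0.93250
BRL→GBP→EUR→BRL: 0.1686 × 1.195 × 4.573 = 0.92135
Maximum is CHF→GBP→BRL→CHF at 1.0510; arbitrage exists.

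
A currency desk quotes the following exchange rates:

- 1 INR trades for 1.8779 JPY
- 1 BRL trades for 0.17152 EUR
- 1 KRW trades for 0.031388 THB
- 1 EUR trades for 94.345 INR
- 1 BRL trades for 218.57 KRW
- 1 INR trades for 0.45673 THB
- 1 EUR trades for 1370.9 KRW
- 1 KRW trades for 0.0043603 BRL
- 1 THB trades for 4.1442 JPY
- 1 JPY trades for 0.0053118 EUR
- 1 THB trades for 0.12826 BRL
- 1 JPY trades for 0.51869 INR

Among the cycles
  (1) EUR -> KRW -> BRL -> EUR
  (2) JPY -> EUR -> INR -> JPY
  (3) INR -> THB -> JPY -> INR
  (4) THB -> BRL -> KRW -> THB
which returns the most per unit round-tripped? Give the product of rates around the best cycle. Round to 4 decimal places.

(1) 1370.9 × 0.0043603 × 0.17152 = 1.02527
(2) 0.0053118 × 94.345 × 1.8779 = 0.94109
(3) 0.45673 × 4.1442 × 0.51869 = 0.98177
(4) 0.12826 × 218.57 × 0.031388 = 0.87992
Highest is cycle (1) at 1.0253 (>1, arbitrage).

1.0253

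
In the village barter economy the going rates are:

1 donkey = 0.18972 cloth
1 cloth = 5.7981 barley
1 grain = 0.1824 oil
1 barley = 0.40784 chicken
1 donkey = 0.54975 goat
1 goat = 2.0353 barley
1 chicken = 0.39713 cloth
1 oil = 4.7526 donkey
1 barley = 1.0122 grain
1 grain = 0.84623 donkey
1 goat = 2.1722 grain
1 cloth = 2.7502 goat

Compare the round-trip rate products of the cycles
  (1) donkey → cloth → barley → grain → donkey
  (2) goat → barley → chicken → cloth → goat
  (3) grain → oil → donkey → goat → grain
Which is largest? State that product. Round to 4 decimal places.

(1) 0.18972 × 5.7981 × 1.0122 × 0.84623 = 0.94222
(2) 2.0353 × 0.40784 × 0.39713 × 2.7502 = 0.90660
(3) 0.1824 × 4.7526 × 0.54975 × 2.1722 = 1.03519
Highest is cycle (3) at 1.0352 (>1, arbitrage).

1.0352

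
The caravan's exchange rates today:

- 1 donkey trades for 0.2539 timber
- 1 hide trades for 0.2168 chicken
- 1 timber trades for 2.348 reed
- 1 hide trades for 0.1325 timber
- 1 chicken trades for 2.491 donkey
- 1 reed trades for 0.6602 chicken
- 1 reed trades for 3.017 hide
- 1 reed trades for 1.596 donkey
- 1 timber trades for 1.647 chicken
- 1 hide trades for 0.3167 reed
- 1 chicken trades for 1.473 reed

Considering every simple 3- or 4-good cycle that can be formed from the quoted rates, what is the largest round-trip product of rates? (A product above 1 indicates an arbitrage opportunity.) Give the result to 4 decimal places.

1.0417

timber→chicken→donkey→timber: 1.647 × 2.491 × 0.2539 = 1.04167
timber→chicken→reed→donkey→timber: 1.647 × 1.473 × 1.596 × 0.2539 = 0.98309
timber→reed→chicken→donkey→timber: 2.348 × 0.6602 × 2.491 × 0.2539 = 0.98042
timber→chicken→reed→hide→timber: 1.647 × 1.473 × 3.017 × 0.1325 = 0.96981
chicken→reed→hide→chicken: 1.473 × 3.017 × 0.2168 = 0.96347
timber→reed→donkey→timber: 2.348 × 1.596 × 0.2539 = 0.95147
timber→reed→hide→timber: 2.348 × 3.017 × 0.1325 = 0.93862
Maximum is timber→chicken→donkey→timber at 1.0417; arbitrage exists.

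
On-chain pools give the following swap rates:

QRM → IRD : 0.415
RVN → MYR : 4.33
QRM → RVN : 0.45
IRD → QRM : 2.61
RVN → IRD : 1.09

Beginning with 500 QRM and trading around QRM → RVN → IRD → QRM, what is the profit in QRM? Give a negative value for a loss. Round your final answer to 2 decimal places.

500 QRM × 0.45 = 225 RVN
225 RVN × 1.09 = 245.25 IRD
245.25 IRD × 2.61 = 640.1025 QRM
Net change: 640.1025 − 500 = 140.1025 QRM

140.10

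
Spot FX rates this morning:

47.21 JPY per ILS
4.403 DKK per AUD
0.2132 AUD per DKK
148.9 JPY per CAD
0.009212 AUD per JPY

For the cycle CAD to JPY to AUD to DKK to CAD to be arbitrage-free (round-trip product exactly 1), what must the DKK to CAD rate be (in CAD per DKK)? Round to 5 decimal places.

Known legs of the cycle: 148.9 × 0.009212 × 4.403 = 6.0394489204
For no arbitrage the full-cycle product must be 1, so the missing rate is 1 / 6.0394489204 ≈ 0.1655780.

0.16558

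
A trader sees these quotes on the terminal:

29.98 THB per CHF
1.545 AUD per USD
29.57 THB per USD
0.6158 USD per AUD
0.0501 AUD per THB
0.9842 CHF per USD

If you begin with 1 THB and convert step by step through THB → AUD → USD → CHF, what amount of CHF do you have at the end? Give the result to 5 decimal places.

1 THB × 0.0501 = 0.0501 AUD
0.0501 AUD × 0.6158 = 0.03085158 USD
0.03085158 USD × 0.9842 = 0.030364125036 CHF

0.03036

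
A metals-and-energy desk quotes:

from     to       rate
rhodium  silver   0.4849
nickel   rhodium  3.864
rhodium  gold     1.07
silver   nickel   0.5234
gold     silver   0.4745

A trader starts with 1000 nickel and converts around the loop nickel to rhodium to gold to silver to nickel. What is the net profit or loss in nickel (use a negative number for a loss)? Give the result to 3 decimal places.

1000 nickel × 3.864 = 3864 rhodium
3864 rhodium × 1.07 = 4134.48 gold
4134.48 gold × 0.4745 = 1961.81076 silver
1961.81076 silver × 0.5234 = 1026.811751784 nickel
Net change: 1026.811751784 − 1000 = 26.811751784 nickel

26.812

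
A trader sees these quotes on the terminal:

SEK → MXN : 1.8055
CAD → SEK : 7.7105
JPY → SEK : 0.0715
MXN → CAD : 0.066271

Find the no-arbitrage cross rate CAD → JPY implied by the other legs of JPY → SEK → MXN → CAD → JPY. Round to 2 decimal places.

116.89

Known legs of the cycle: 0.0715 × 1.8055 × 0.066271 = 0.00855513877075
For no arbitrage the full-cycle product must be 1, so the missing rate is 1 / 0.00855513877075 ≈ 116.8888.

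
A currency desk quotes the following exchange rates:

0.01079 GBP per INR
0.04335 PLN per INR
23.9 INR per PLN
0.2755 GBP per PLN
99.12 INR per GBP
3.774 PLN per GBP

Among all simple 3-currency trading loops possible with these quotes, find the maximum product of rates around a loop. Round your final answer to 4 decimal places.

1.1838

GBP→INR→PLN→GBP: 99.12 × 0.04335 × 0.2755 = 1.18378
GBP→PLN→INR→GBP: 3.774 × 23.9 × 0.01079 = 0.97324
Maximum is GBP→INR→PLN→GBP at 1.1838; arbitrage exists.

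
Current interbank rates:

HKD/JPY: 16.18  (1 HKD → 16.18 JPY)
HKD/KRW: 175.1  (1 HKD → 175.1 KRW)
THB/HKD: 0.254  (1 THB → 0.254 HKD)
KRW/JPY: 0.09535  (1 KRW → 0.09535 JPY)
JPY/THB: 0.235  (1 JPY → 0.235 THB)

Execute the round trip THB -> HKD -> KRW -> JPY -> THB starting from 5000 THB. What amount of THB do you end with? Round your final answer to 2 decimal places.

4982.86

5000 THB × 0.254 = 1270 HKD
1270 HKD × 175.1 = 222377 KRW
222377 KRW × 0.09535 = 21203.64695 JPY
21203.64695 JPY × 0.235 = 4982.85703325 THB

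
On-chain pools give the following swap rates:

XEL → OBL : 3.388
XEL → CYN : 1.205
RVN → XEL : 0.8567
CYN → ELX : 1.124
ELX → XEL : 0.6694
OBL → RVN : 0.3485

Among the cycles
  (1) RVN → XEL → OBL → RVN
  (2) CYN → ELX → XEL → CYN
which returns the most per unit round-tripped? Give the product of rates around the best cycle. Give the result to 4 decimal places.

(1) 0.8567 × 3.388 × 0.3485 = 1.01152
(2) 1.124 × 0.6694 × 1.205 = 0.90665
Highest is cycle (1) at 1.0115 (>1, arbitrage).

1.0115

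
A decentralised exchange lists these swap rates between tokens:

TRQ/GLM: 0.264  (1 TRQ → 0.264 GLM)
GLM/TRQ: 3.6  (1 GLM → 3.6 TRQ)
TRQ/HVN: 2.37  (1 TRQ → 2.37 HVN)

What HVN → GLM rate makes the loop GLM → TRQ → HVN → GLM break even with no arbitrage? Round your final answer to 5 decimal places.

0.11721

Known legs of the cycle: 3.6 × 2.37 = 8.532
For no arbitrage the full-cycle product must be 1, so the missing rate is 1 / 8.532 ≈ 0.1172058.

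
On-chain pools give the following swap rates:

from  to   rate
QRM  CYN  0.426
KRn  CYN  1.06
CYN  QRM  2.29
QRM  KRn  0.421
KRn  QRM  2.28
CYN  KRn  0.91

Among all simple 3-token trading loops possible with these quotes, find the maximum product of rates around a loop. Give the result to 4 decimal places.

KRn→CYN→QRM→KRn: 1.06 × 2.29 × 0.421 = 1.02194
KRn→QRM→CYN→KRn: 2.28 × 0.426 × 0.91 = 0.88386
Maximum is KRn→CYN→QRM→KRn at 1.0219; arbitrage exists.

1.0219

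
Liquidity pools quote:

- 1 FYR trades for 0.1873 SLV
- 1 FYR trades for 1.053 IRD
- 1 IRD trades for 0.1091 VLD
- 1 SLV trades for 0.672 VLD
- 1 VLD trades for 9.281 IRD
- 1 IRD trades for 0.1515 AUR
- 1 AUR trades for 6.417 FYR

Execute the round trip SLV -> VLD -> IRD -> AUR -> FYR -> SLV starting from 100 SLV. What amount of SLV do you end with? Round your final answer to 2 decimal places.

113.57

100 SLV × 0.672 = 67.2 VLD
67.2 VLD × 9.281 = 623.6832 IRD
623.6832 IRD × 0.1515 = 94.4880048 AUR
94.4880048 AUR × 6.417 = 606.3295268016 FYR
606.3295268016 FYR × 0.1873 = 113.56552036993968 SLV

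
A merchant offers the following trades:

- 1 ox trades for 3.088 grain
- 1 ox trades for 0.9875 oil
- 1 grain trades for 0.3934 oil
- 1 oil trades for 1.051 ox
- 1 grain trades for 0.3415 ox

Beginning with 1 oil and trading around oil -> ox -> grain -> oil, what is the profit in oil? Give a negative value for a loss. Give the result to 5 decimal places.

0.27677

1 oil × 1.051 = 1.051 ox
1.051 ox × 3.088 = 3.245488 grain
3.245488 grain × 0.3934 = 1.2767749792 oil
Net change: 1.2767749792 − 1 = 0.2767749792 oil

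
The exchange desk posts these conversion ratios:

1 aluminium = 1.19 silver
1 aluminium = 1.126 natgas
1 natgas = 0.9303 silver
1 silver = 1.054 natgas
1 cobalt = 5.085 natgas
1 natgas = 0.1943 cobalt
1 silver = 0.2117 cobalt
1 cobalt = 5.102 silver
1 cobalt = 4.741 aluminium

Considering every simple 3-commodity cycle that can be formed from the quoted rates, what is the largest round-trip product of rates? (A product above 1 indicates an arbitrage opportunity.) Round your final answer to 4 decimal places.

1.1944

silver→cobalt→aluminium→silver: 0.2117 × 4.741 × 1.19 = 1.19437
silver→natgas→cobalt→silver: 1.054 × 0.1943 × 5.102 = 1.04485
cobalt→aluminium→natgas→cobalt: 4.741 × 1.126 × 0.1943 = 1.03724
silver→cobalt→natgas→silver: 0.2117 × 5.085 × 0.9303 = 1.00146
Maximum is silver→cobalt→aluminium→silver at 1.1944; arbitrage exists.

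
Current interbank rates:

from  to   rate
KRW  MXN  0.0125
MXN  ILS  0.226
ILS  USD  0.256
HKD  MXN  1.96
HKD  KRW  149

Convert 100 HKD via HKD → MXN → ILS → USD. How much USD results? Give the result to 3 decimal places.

11.340

100 HKD × 1.96 = 196 MXN
196 MXN × 0.226 = 44.296 ILS
44.296 ILS × 0.256 = 11.339776 USD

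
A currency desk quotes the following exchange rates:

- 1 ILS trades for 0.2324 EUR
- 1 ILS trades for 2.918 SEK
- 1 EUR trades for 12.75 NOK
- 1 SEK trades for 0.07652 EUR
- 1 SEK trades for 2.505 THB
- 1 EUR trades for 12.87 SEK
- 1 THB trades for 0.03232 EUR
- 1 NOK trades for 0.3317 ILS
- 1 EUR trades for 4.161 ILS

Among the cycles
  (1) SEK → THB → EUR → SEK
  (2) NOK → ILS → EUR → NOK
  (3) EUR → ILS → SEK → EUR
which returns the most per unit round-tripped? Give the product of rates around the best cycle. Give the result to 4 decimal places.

(1) 2.505 × 0.03232 × 12.87 = 1.04198
(2) 0.3317 × 0.2324 × 12.75 = 0.98286
(3) 4.161 × 2.918 × 0.07652 = 0.92909
Highest is cycle (1) at 1.0420 (>1, arbitrage).

1.0420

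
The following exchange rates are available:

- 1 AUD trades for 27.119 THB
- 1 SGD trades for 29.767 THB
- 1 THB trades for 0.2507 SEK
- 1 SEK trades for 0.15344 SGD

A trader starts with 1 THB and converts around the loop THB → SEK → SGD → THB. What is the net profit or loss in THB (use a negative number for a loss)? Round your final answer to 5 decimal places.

1 THB × 0.2507 = 0.2507 SEK
0.2507 SEK × 0.15344 = 0.038467408 SGD
0.038467408 SGD × 29.767 = 1.145059333936 THB
Net change: 1.145059333936 − 1 = 0.145059333936 THB

0.14506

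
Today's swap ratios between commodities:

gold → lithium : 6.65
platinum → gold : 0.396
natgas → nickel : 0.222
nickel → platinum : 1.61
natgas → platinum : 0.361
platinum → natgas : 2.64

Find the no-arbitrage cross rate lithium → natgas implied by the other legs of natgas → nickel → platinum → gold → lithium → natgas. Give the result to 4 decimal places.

1.0624

Known legs of the cycle: 0.222 × 1.61 × 0.396 × 6.65 = 0.941229828
For no arbitrage the full-cycle product must be 1, so the missing rate is 1 / 0.941229828 ≈ 1.062440.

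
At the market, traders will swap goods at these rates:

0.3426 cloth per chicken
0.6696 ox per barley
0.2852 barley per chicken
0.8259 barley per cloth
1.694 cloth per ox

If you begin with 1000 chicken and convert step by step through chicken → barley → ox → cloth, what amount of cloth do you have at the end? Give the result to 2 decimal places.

323.50

1000 chicken × 0.2852 = 285.2 barley
285.2 barley × 0.6696 = 190.96992 ox
190.96992 ox × 1.694 = 323.50304448 cloth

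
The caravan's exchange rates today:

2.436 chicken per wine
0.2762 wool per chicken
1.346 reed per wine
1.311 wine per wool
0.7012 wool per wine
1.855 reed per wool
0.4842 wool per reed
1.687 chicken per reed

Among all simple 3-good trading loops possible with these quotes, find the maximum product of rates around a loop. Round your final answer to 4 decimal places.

chicken→wool→wine→chicken: 0.2762 × 1.311 × 2.436 = 0.88207
chicken→wool→reed→chicken: 0.2762 × 1.855 × 1.687 = 0.86434
reed→wool→wine→reed: 0.4842 × 1.311 × 1.346 = 0.85442
Maximum is chicken→wool→wine→chicken at 0.8821; no arbitrage — every cycle loses value.

0.8821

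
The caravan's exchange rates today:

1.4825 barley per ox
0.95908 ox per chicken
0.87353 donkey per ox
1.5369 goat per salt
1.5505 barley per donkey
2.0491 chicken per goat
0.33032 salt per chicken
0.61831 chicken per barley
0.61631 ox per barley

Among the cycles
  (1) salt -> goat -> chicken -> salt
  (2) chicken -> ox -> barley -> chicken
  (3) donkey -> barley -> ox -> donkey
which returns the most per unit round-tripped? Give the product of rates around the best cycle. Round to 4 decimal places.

(1) 1.5369 × 2.0491 × 0.33032 = 1.04026
(2) 0.95908 × 1.4825 × 0.61831 = 0.87914
(3) 1.5505 × 0.61631 × 0.87353 = 0.83474
Highest is cycle (1) at 1.0403 (>1, arbitrage).

1.0403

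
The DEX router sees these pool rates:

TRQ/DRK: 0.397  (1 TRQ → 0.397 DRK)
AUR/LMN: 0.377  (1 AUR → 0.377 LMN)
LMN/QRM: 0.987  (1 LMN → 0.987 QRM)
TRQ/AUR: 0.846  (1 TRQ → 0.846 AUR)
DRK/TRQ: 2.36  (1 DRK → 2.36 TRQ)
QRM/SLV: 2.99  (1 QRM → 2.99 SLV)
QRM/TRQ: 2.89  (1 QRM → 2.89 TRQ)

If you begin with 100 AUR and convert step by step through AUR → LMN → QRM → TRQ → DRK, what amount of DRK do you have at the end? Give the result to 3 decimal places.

42.692

100 AUR × 0.377 = 37.7 LMN
37.7 LMN × 0.987 = 37.2099 QRM
37.2099 QRM × 2.89 = 107.536611 TRQ
107.536611 TRQ × 0.397 = 42.692034567 DRK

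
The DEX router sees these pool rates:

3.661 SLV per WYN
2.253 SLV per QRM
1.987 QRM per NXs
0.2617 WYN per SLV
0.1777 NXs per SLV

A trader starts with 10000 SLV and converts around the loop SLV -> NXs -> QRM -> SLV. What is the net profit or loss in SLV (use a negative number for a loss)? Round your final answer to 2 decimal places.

10000 SLV × 0.1777 = 1777 NXs
1777 NXs × 1.987 = 3530.899 QRM
3530.899 QRM × 2.253 = 7955.115447 SLV
Net change: 7955.115447 − 10000 = -2044.884553 SLV

-2044.88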